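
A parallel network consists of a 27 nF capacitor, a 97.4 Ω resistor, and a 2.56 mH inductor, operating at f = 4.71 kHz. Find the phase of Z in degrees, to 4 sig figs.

50.38°

ω = 2πf = 29590 rad/s
X_L = ωL = 75.76 Ω
X_C = 1/(ωC) = 1252 Ω
Parallel: admittances add. Y = 1/R + 1/(jωL) + jωC
Y = (0.01027 − j0.01240) S
|Y| = 0.01610 S → |Z| = 1/|Y| = 62.12 Ω, ∠Z = −∠Y = 50.38°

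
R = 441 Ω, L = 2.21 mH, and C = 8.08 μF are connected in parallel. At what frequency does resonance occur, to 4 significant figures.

ω₀ = 1/√(LC) = 1/√(0.00221 × 8.08e-06) = 7483 rad/s
f₀ = ω₀/(2π) = 1.191 kHz

1.191 kHz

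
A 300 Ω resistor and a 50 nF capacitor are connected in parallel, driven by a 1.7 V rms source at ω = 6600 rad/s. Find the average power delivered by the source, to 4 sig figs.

9.633 mW

X_C = 1/(ωC) = 3030 Ω
Parallel: admittances add. Y = 1/R + jωC
Y = (0.003333 + j0.0003300) S
|Y| = 0.003350 S → |Z| = 1/|Y| = 298.5 Ω, ∠Z = −∠Y = -5.654°
I = V/|Z| = 5.694 mA
P = VI cos φ = 1.7 × 0.005694 × cos(-5.654°) = 9.633 mW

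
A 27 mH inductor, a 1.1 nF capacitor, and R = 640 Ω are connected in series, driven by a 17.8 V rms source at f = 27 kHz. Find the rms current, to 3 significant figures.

17.7 mA

ω = 2πf = 169600 rad/s
X_L = ωL = 4580 Ω
X_C = 1/(ωC) = 5360 Ω
Net reactance X = X_L − X_C = -778 Ω
Z = 640 − j778 Ω
|Z| = √(640² + 778²) = 1010 Ω
I = V/|Z| = 17.8/1010 = 17.7 mA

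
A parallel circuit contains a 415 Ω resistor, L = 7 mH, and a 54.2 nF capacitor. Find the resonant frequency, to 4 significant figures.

ω₀ = 1/√(LC) = 1/√(0.007 × 5.42e-08) = 51340 rad/s
f₀ = ω₀/(2π) = 8.171 kHz

8.171 kHz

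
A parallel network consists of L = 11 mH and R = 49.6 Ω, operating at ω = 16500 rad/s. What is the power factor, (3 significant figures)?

0.965

X_L = ωL = 182 Ω
Parallel: admittances add. Y = 1/R + 1/(jωL)
Y = (0.0202 − j0.00551) S
|Y| = 0.0209 S → |Z| = 1/|Y| = 47.8 Ω, ∠Z = −∠Y = 15.3°
cos φ = cos(15.3°) = 0.965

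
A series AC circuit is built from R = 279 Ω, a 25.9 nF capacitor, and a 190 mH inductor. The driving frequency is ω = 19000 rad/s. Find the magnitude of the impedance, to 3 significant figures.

1600 Ω

X_L = ωL = 3610 Ω
X_C = 1/(ωC) = 2030 Ω
Net reactance X = X_L − X_C = 1580 Ω
Z = 279 + j1580 Ω
|Z| = √(279² + 1580²) = 1600 Ω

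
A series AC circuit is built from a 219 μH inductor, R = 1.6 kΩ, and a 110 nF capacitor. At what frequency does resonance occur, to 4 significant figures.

32.43 kHz

ω₀ = 1/√(LC) = 1/√(0.000219 × 1.1e-07) = 203700 rad/s
f₀ = ω₀/(2π) = 32.43 kHz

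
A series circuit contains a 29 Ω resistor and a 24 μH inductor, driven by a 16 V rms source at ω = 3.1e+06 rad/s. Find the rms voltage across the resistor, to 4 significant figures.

5.811 V

X_L = ωL = 74.40 Ω
Z = 29.00 + j74.40 Ω
|Z| = √(29.00² + 74.40²) = 79.85 Ω
I = V/|Z| = 200.4 mA
V_R = I·|Z_R| = 0.2004 × 29.00 = 5.811 V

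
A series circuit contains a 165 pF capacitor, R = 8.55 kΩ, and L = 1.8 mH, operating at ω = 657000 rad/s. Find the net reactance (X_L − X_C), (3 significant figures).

-8040 Ω

X_L = ωL = 1180 Ω
X_C = 1/(ωC) = 9220 Ω
X = 1180 − 9220 = -8040 Ω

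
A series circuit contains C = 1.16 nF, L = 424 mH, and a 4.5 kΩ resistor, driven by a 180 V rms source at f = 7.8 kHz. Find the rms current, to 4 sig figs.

ω = 2πf = 49010 rad/s
X_L = ωL = 20780 Ω
X_C = 1/(ωC) = 17590 Ω
Net reactance X = X_L − X_C = 3190 Ω
Z = 4500 + j3190 Ω
|Z| = √(4500² + 3190²) = 5516 Ω
I = V/|Z| = 180/5516 = 32.63 mA

32.63 mA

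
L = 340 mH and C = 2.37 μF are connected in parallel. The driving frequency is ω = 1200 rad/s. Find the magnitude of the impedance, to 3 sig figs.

X_L = ωL = 408 Ω
X_C = 1/(ωC) = 352 Ω
Parallel: admittances add. Y = 1/(jωL) + jωC
Y = (0 + j0.000393) S
|Y| = 0.000393 S → |Z| = 1/|Y| = 2540 Ω, ∠Z = −∠Y = -90.0°

2540 Ω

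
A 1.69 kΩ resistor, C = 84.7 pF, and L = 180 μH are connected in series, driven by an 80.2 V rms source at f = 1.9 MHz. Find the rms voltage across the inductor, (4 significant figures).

84.08 V

ω = 2πf = 1.194e+07 rad/s
X_L = ωL = 2149 Ω
X_C = 1/(ωC) = 989.0 Ω
Net reactance X = X_L − X_C = 1160 Ω
Z = 1690 + j1160 Ω
|Z| = √(1690² + 1160²) = 2050 Ω
I = V/|Z| = 39.13 mA
V_L = I·|Z_L| = 0.03913 × 2149 = 84.08 V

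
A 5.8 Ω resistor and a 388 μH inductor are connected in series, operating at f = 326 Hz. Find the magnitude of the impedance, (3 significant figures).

ω = 2πf = 2048 rad/s
X_L = ωL = 0.795 Ω
Z = 5.80 + j0.795 Ω
|Z| = √(5.80² + 0.795²) = 5.85 Ω

5.85 Ω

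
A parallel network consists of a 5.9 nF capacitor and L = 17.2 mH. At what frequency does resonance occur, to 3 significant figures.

ω₀ = 1/√(LC) = 1/√(0.0172 × 5.9e-09) = 99270 rad/s
f₀ = ω₀/(2π) = 15.8 kHz

15.8 kHz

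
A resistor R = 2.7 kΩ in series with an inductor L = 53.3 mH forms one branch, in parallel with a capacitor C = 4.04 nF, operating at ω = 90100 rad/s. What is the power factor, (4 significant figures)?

X_L = ωL = 4802 Ω
X_C = 1/(ωC) = 2747 Ω
Branch 1 (R+jX_L): Z₁ = 2700 + j4802 Ω, |Z₁| = 5509 Ω
Branch 2 (−jX_C): Z₂ = −j2747 Ω
Parallel: Z = Z₁Z₂/(Z₁+Z₂), |Z| = 4461 Ω, ∠Z = -66.62°
cos φ = cos(-66.62°) = 0.3968

0.3968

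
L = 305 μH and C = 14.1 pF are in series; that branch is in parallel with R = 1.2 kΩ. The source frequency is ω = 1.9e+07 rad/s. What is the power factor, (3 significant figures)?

X_L = ωL = 5800 Ω
X_C = 1/(ωC) = 3730 Ω
Branch 1: Z₁ = R = 1200 Ω
Branch 2 (series LC): Z₂ = j(X_L − X_C) = j2060 Ω
Parallel: Z = Z₁Z₂/(Z₁+Z₂), |Z| = 1040 Ω, ∠Z = 30.2°
cos φ = cos(30.2°) = 0.864

0.864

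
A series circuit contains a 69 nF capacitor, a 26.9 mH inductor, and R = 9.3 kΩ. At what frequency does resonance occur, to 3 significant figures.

3.69 kHz

ω₀ = 1/√(LC) = 1/√(0.0269 × 6.9e-08) = 23210 rad/s
f₀ = ω₀/(2π) = 3.69 kHz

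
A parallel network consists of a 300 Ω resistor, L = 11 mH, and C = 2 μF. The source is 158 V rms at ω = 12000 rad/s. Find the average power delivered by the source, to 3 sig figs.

X_L = ωL = 132 Ω
X_C = 1/(ωC) = 41.7 Ω
Parallel: admittances add. Y = 1/R + 1/(jωL) + jωC
Y = (0.00333 + j0.0164) S
|Y| = 0.0168 S → |Z| = 1/|Y| = 59.7 Ω, ∠Z = −∠Y = -78.5°
I = V/|Z| = 2.65 A
P = VI cos φ = 158 × 2.65 × cos(-78.5°) = 83.2 W

83.2 W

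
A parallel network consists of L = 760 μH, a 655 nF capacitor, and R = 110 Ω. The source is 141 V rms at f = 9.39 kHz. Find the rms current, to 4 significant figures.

2.637 A

ω = 2πf = 59000 rad/s
X_L = ωL = 44.84 Ω
X_C = 1/(ωC) = 25.88 Ω
Parallel: admittances add. Y = 1/R + 1/(jωL) + jωC
Y = (0.009091 + j0.01634) S
|Y| = 0.01870 S → |Z| = 1/|Y| = 53.47 Ω, ∠Z = −∠Y = -60.91°
I = V/|Z| = 141/53.47 = 2.637 A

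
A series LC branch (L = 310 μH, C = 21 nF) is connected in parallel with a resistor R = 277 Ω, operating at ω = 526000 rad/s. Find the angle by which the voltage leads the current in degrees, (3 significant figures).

X_L = ωL = 163 Ω
X_C = 1/(ωC) = 90.5 Ω
Branch 1: Z₁ = R = 277 Ω
Branch 2 (series LC): Z₂ = j(X_L − X_C) = j72.5 Ω
Parallel: Z = Z₁Z₂/(Z₁+Z₂), |Z| = 70.2 Ω, ∠Z = 75.3°

75.3°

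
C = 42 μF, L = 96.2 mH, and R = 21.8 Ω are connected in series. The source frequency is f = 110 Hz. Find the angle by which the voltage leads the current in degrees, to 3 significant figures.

55.8°

ω = 2πf = 691.2 rad/s
X_L = ωL = 66.5 Ω
X_C = 1/(ωC) = 34.4 Ω
Net reactance X = X_L − X_C = 32.0 Ω
Z = 21.8 + j32.0 Ω
|Z| = √(21.8² + 32.0²) = 38.8 Ω
∠Z = arctan(32.0/21.8) = 55.8°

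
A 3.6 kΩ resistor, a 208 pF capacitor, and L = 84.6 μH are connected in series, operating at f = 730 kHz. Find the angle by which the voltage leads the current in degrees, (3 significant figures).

ω = 2πf = 4.587e+06 rad/s
X_L = ωL = 388 Ω
X_C = 1/(ωC) = 1050 Ω
Net reactance X = X_L − X_C = -660 Ω
Z = 3600 − j660 Ω
|Z| = √(3600² + 660²) = 3660 Ω
∠Z = arctan(-660/3600) = -10.4°

-10.4°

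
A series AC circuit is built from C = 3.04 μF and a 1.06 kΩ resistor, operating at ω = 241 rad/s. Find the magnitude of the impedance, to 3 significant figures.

1730 Ω

X_C = 1/(ωC) = 1360 Ω
Z = 1060 − j1360 Ω
|Z| = √(1060² + 1360²) = 1730 Ω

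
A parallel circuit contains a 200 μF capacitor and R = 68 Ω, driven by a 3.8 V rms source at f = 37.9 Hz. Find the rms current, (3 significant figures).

ω = 2πf = 238.1 rad/s
X_C = 1/(ωC) = 21.0 Ω
Parallel: admittances add. Y = 1/R + jωC
Y = (0.0147 + j0.0476) S
|Y| = 0.0498 S → |Z| = 1/|Y| = 20.1 Ω, ∠Z = −∠Y = -72.8°
I = V/|Z| = 3.8/20.1 = 189 mA

189 mA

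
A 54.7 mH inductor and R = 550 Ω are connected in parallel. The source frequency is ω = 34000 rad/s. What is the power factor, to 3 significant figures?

0.959

X_L = ωL = 1860 Ω
Parallel: admittances add. Y = 1/R + 1/(jωL)
Y = (0.00182 − j0.000538) S
|Y| = 0.00190 S → |Z| = 1/|Y| = 527 Ω, ∠Z = −∠Y = 16.5°
cos φ = cos(16.5°) = 0.959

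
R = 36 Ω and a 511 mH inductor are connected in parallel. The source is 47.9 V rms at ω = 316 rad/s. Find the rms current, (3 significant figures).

X_L = ωL = 161 Ω
Parallel: admittances add. Y = 1/R + 1/(jωL)
Y = (0.0278 − j0.00619) S
|Y| = 0.0285 S → |Z| = 1/|Y| = 35.1 Ω, ∠Z = −∠Y = 12.6°
I = V/|Z| = 47.9/35.1 = 1.36 A

1.36 A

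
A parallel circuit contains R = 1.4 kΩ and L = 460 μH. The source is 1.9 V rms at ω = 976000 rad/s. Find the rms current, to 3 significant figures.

4.44 mA

X_L = ωL = 449 Ω
Parallel: admittances add. Y = 1/R + 1/(jωL)
Y = (0.000714 − j0.00223) S
|Y| = 0.00234 S → |Z| = 1/|Y| = 428 Ω, ∠Z = −∠Y = 72.2°
I = V/|Z| = 1.9/428 = 4.44 mA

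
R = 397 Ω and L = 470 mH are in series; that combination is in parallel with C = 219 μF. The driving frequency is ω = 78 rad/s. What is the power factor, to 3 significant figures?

X_L = ωL = 36.7 Ω
X_C = 1/(ωC) = 58.5 Ω
Branch 1 (R+jX_L): Z₁ = 397 + j36.7 Ω, |Z₁| = 399 Ω
Branch 2 (−jX_C): Z₂ = −j58.5 Ω
Parallel: Z = Z₁Z₂/(Z₁+Z₂), |Z| = 58.7 Ω, ∠Z = -81.6°
cos φ = cos(-81.6°) = 0.147

0.147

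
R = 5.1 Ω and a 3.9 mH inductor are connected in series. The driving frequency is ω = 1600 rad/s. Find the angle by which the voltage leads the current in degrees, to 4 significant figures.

X_L = ωL = 6.240 Ω
Z = 5.100 + j6.240 Ω
|Z| = √(5.100² + 6.240²) = 8.059 Ω
∠Z = arctan(6.240/5.100) = 50.74°

50.74°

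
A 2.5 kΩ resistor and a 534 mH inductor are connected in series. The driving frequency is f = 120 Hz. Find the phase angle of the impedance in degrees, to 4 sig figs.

9.149°

ω = 2πf = 754.0 rad/s
X_L = ωL = 402.6 Ω
Z = 2500 + j402.6 Ω
|Z| = √(2500² + 402.6²) = 2532 Ω
∠Z = arctan(402.6/2500) = 9.149°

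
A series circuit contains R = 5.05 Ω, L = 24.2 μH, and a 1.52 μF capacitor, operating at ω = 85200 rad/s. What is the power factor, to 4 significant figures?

X_L = ωL = 2.062 Ω
X_C = 1/(ωC) = 7.722 Ω
Net reactance X = X_L − X_C = -5.660 Ω
Z = 5.050 − j5.660 Ω
|Z| = √(5.050² + 5.660²) = 7.585 Ω
∠Z = arctan(-5.660/5.050) = -48.26°
cos φ = cos(-48.26°) = 0.6658

0.6658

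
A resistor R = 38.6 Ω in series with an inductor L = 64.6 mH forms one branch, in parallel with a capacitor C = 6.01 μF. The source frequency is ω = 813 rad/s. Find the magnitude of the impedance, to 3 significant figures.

85.0 Ω

X_L = ωL = 52.5 Ω
X_C = 1/(ωC) = 205 Ω
Branch 1 (R+jX_L): Z₁ = 38.6 + j52.5 Ω, |Z₁| = 65.2 Ω
Branch 2 (−jX_C): Z₂ = −j205 Ω
Parallel: Z = Z₁Z₂/(Z₁+Z₂), |Z| = 85.0 Ω, ∠Z = 39.4°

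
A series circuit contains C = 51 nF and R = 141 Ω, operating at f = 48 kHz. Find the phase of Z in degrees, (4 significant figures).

ω = 2πf = 301600 rad/s
X_C = 1/(ωC) = 65.01 Ω
Z = 141.0 − j65.01 Ω
|Z| = √(141.0² + 65.01²) = 155.3 Ω
∠Z = arctan(-65.01/141.0) = -24.75°

-24.75°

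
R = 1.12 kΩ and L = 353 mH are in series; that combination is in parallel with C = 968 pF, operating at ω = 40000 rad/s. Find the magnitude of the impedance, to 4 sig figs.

31110 Ω

X_L = ωL = 14120 Ω
X_C = 1/(ωC) = 25830 Ω
Branch 1 (R+jX_L): Z₁ = 1120 + j14120 Ω, |Z₁| = 14160 Ω
Branch 2 (−jX_C): Z₂ = −j25830 Ω
Parallel: Z = Z₁Z₂/(Z₁+Z₂), |Z| = 31110 Ω, ∠Z = 80.00°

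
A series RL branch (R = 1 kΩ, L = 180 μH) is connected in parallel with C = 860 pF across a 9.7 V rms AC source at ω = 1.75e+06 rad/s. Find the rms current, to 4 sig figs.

14.75 mA

X_L = ωL = 315.0 Ω
X_C = 1/(ωC) = 664.5 Ω
Branch 1 (R+jX_L): Z₁ = 1000 + j315.0 Ω, |Z₁| = 1048 Ω
Branch 2 (−jX_C): Z₂ = −j664.5 Ω
Parallel: Z = Z₁Z₂/(Z₁+Z₂), |Z| = 657.6 Ω, ∠Z = -53.25°
I = V/|Z| = 9.7/657.6 = 14.75 mA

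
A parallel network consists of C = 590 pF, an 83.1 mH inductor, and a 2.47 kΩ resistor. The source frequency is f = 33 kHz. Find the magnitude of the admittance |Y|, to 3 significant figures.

410 μS

ω = 2πf = 207300 rad/s
X_L = ωL = 17200 Ω
X_C = 1/(ωC) = 8170 Ω
Parallel: admittances add. Y = 1/R + 1/(jωL) + jωC
Y = (0.000405 + j6.43e-05) S
|Y| = 0.000410 S → |Z| = 1/|Y| = 2440 Ω, ∠Z = −∠Y = -9.02°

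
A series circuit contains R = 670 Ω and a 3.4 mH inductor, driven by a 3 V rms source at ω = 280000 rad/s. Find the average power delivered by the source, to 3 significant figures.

X_L = ωL = 952 Ω
Z = 670 + j952 Ω
|Z| = √(670² + 952²) = 1160 Ω
∠Z = arctan(952/670) = 54.9°
I = V/|Z| = 2.58 mA
P = VI cos φ = 3 × 0.00258 × cos(54.9°) = 4.45 mW

4.45 mW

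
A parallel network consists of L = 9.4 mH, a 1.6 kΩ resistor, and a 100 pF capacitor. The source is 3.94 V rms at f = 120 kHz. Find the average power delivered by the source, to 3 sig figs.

ω = 2πf = 754000 rad/s
X_L = ωL = 7090 Ω
X_C = 1/(ωC) = 13300 Ω
Parallel: admittances add. Y = 1/R + 1/(jωL) + jωC
Y = (0.000625 − j6.57e-05) S
|Y| = 0.000628 S → |Z| = 1/|Y| = 1590 Ω, ∠Z = −∠Y = 6.00°
I = V/|Z| = 2.48 mA
P = VI cos φ = 3.94 × 0.00248 × cos(6.00°) = 9.70 mW

9.70 mW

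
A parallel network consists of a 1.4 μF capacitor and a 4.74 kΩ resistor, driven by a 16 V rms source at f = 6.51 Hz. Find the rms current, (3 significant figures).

ω = 2πf = 40.90 rad/s
X_C = 1/(ωC) = 17500 Ω
Parallel: admittances add. Y = 1/R + jωC
Y = (0.000211 + j5.73e-05) S
|Y| = 0.000219 S → |Z| = 1/|Y| = 4570 Ω, ∠Z = −∠Y = -15.2°
I = V/|Z| = 16/4570 = 3.50 mA

3.50 mA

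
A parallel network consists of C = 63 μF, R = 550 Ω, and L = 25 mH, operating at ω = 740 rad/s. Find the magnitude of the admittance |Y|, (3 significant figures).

X_L = ωL = 18.5 Ω
X_C = 1/(ωC) = 21.5 Ω
Parallel: admittances add. Y = 1/R + 1/(jωL) + jωC
Y = (0.00182 − j0.00743) S
|Y| = 0.00765 S → |Z| = 1/|Y| = 131 Ω, ∠Z = −∠Y = 76.3°

7.65 mS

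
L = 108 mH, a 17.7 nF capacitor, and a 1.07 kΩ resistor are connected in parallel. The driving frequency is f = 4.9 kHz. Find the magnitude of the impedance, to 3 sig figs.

1040 Ω

ω = 2πf = 30790 rad/s
X_L = ωL = 3330 Ω
X_C = 1/(ωC) = 1840 Ω
Parallel: admittances add. Y = 1/R + 1/(jωL) + jωC
Y = (0.000935 + j0.000244) S
|Y| = 0.000966 S → |Z| = 1/|Y| = 1040 Ω, ∠Z = −∠Y = -14.6°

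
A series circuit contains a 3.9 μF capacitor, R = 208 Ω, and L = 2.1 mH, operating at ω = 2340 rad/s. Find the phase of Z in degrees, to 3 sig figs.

X_L = ωL = 4.91 Ω
X_C = 1/(ωC) = 110 Ω
Net reactance X = X_L − X_C = -105 Ω
Z = 208 − j105 Ω
|Z| = √(208² + 105²) = 233 Ω
∠Z = arctan(-105/208) = -26.7°

-26.7°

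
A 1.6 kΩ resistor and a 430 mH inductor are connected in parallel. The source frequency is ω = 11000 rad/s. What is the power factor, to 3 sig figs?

0.947

X_L = ωL = 4730 Ω
Parallel: admittances add. Y = 1/R + 1/(jωL)
Y = (0.000625 − j0.000211) S
|Y| = 0.000660 S → |Z| = 1/|Y| = 1520 Ω, ∠Z = −∠Y = 18.7°
cos φ = cos(18.7°) = 0.947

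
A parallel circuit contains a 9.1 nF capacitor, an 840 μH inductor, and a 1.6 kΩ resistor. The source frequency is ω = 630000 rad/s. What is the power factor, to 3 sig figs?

0.161

X_L = ωL = 529 Ω
X_C = 1/(ωC) = 174 Ω
Parallel: admittances add. Y = 1/R + 1/(jωL) + jωC
Y = (0.000625 + j0.00384) S
|Y| = 0.00389 S → |Z| = 1/|Y| = 257 Ω, ∠Z = −∠Y = -80.8°
cos φ = cos(-80.8°) = 0.161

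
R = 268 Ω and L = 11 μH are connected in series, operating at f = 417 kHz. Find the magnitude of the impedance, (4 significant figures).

ω = 2πf = 2.62e+06 rad/s
X_L = ωL = 28.82 Ω
Z = 268.0 + j28.82 Ω
|Z| = √(268.0² + 28.82²) = 269.5 Ω

269.5 Ω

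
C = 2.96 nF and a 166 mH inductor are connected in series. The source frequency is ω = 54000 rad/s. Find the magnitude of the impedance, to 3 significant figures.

X_L = ωL = 8960 Ω
X_C = 1/(ωC) = 6260 Ω
Net reactance X = X_L − X_C = 2710 Ω
Z = j2710 Ω
|Z| = √(0² + 2710²) = 2710 Ω

2710 Ω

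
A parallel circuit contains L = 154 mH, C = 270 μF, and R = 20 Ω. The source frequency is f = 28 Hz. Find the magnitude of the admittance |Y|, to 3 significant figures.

ω = 2πf = 175.9 rad/s
X_L = ωL = 27.1 Ω
X_C = 1/(ωC) = 21.1 Ω
Parallel: admittances add. Y = 1/R + 1/(jωL) + jωC
Y = (0.0500 + j0.0106) S
|Y| = 0.0511 S → |Z| = 1/|Y| = 19.6 Ω, ∠Z = −∠Y = -12.0°

51.1 mS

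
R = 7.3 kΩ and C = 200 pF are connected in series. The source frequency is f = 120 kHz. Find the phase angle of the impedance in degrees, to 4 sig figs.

-42.25°

ω = 2πf = 754000 rad/s
X_C = 1/(ωC) = 6631 Ω
Z = 7300 − j6631 Ω
|Z| = √(7300² + 6631²) = 9862 Ω
∠Z = arctan(-6631/7300) = -42.25°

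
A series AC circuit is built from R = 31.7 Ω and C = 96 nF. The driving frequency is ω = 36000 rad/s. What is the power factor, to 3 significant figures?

X_C = 1/(ωC) = 289 Ω
Z = 31.7 − j289 Ω
|Z| = √(31.7² + 289²) = 291 Ω
∠Z = arctan(-289/31.7) = -83.7°
cos φ = cos(-83.7°) = 0.109

0.109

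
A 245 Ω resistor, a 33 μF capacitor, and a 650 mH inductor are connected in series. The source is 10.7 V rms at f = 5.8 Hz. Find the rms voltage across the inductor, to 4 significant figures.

ω = 2πf = 36.44 rad/s
X_L = ωL = 23.69 Ω
X_C = 1/(ωC) = 831.5 Ω
Net reactance X = X_L − X_C = -807.8 Ω
Z = 245.0 − j807.8 Ω
|Z| = √(245.0² + 807.8²) = 844.2 Ω
I = V/|Z| = 12.68 mA
V_L = I·|Z_L| = 0.01268 × 23.69 = 0.3002 V

0.3002 V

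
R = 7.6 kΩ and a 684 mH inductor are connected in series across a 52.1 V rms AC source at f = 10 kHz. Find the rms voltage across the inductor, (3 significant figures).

51.3 V

ω = 2πf = 62830 rad/s
X_L = ωL = 43000 Ω
Z = 7600 + j43000 Ω
|Z| = √(7600² + 43000²) = 43600 Ω
I = V/|Z| = 1.19 mA
V_L = I·|Z_L| = 0.00119 × 43000 = 51.3 V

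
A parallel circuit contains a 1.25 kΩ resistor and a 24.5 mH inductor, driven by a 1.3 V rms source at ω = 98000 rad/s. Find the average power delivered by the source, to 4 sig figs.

X_L = ωL = 2401 Ω
Parallel: admittances add. Y = 1/R + 1/(jωL)
Y = (0.0008000 − j0.0004165) S
|Y| = 0.0009019 S → |Z| = 1/|Y| = 1109 Ω, ∠Z = −∠Y = 27.50°
I = V/|Z| = 1.173 mA
P = VI cos φ = 1.3 × 0.001173 × cos(27.50°) = 1.352 mW

1.352 mW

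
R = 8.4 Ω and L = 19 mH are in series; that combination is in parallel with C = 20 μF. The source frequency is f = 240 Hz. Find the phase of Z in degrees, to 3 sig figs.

ω = 2πf = 1508 rad/s
X_L = ωL = 28.7 Ω
X_C = 1/(ωC) = 33.2 Ω
Branch 1 (R+jX_L): Z₁ = 8.40 + j28.7 Ω, |Z₁| = 29.9 Ω
Branch 2 (−jX_C): Z₂ = −j33.2 Ω
Parallel: Z = Z₁Z₂/(Z₁+Z₂), |Z| = 104 Ω, ∠Z = 11.9°

11.9°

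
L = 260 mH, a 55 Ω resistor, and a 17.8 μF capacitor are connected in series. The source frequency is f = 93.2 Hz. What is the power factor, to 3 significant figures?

ω = 2πf = 585.6 rad/s
X_L = ωL = 152 Ω
X_C = 1/(ωC) = 95.9 Ω
Net reactance X = X_L − X_C = 56.3 Ω
Z = 55.0 + j56.3 Ω
|Z| = √(55.0² + 56.3²) = 78.7 Ω
∠Z = arctan(56.3/55.0) = 45.7°
cos φ = cos(45.7°) = 0.699

0.699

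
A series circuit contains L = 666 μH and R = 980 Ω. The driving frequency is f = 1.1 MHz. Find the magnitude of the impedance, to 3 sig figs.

4710 Ω

ω = 2πf = 6.912e+06 rad/s
X_L = ωL = 4600 Ω
Z = 980 + j4600 Ω
|Z| = √(980² + 4600²) = 4710 Ω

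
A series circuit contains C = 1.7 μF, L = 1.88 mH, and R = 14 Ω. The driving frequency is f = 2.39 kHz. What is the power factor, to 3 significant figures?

0.788

ω = 2πf = 15020 rad/s
X_L = ωL = 28.2 Ω
X_C = 1/(ωC) = 39.2 Ω
Net reactance X = X_L − X_C = -10.9 Ω
Z = 14.0 − j10.9 Ω
|Z| = √(14.0² + 10.9²) = 17.8 Ω
∠Z = arctan(-10.9/14.0) = -38.0°
cos φ = cos(-38.0°) = 0.788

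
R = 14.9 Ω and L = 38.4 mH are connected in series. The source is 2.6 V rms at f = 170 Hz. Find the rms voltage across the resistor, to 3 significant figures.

ω = 2πf = 1068 rad/s
X_L = ωL = 41.0 Ω
Z = 14.9 + j41.0 Ω
|Z| = √(14.9² + 41.0²) = 43.6 Ω
I = V/|Z| = 59.6 mA
V_R = I·|Z_R| = 0.0596 × 14.9 = 0.888 V

0.888 V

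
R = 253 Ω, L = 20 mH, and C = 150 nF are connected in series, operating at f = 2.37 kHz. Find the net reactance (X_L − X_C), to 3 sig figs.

ω = 2πf = 14890 rad/s
X_L = ωL = 298 Ω
X_C = 1/(ωC) = 448 Ω
X = 298 − 448 = -150 Ω

-150 Ω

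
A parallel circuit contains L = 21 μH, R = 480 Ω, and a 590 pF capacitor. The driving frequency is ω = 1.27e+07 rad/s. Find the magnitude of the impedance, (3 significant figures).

X_L = ωL = 267 Ω
X_C = 1/(ωC) = 133 Ω
Parallel: admittances add. Y = 1/R + 1/(jωL) + jωC
Y = (0.00208 + j0.00374) S
|Y| = 0.00428 S → |Z| = 1/|Y| = 233 Ω, ∠Z = −∠Y = -60.9°

233 Ω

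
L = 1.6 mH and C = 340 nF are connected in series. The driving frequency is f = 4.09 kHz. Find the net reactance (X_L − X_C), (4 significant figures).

ω = 2πf = 25700 rad/s
X_L = ωL = 41.12 Ω
X_C = 1/(ωC) = 114.5 Ω
X = 41.12 − 114.5 = -73.33 Ω

-73.33 Ω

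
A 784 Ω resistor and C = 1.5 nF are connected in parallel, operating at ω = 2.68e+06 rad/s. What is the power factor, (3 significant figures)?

X_C = 1/(ωC) = 249 Ω
Parallel: admittances add. Y = 1/R + jωC
Y = (0.00128 + j0.00402) S
|Y| = 0.00422 S → |Z| = 1/|Y| = 237 Ω, ∠Z = −∠Y = -72.4°
cos φ = cos(-72.4°) = 0.302

0.302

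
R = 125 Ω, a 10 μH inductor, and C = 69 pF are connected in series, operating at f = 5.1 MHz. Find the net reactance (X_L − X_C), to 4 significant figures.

ω = 2πf = 3.204e+07 rad/s
X_L = ωL = 320.4 Ω
X_C = 1/(ωC) = 452.3 Ω
X = 320.4 − 452.3 = -131.8 Ω

-131.8 Ω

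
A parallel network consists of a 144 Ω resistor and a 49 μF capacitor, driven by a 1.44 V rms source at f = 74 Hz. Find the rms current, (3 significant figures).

ω = 2πf = 465.0 rad/s
X_C = 1/(ωC) = 43.9 Ω
Parallel: admittances add. Y = 1/R + jωC
Y = (0.00694 + j0.0228) S
|Y| = 0.0238 S → |Z| = 1/|Y| = 42.0 Ω, ∠Z = −∠Y = -73.0°
I = V/|Z| = 1.44/42.0 = 34.3 mA

34.3 mA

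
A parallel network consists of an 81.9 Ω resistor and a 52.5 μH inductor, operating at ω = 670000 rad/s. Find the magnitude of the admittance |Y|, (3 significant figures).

30.9 mS

X_L = ωL = 35.2 Ω
Parallel: admittances add. Y = 1/R + 1/(jωL)
Y = (0.0122 − j0.0284) S
|Y| = 0.0309 S → |Z| = 1/|Y| = 32.3 Ω, ∠Z = −∠Y = 66.8°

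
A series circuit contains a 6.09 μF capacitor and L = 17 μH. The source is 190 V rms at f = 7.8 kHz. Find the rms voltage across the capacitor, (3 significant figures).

ω = 2πf = 49010 rad/s
X_L = ωL = 0.833 Ω
X_C = 1/(ωC) = 3.35 Ω
Net reactance X = X_L − X_C = -2.52 Ω
Z = − j2.52 Ω
|Z| = √(0² + 2.52²) = 2.52 Ω
I = V/|Z| = 75.5 A
V_C = I·|Z_C| = 75.5 × 3.35 = 253 V

253 V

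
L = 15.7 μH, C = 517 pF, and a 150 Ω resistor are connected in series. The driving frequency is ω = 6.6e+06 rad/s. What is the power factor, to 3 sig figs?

0.621

X_L = ωL = 104 Ω
X_C = 1/(ωC) = 293 Ω
Net reactance X = X_L − X_C = -189 Ω
Z = 150 − j189 Ω
|Z| = √(150² + 189²) = 242 Ω
∠Z = arctan(-189/150) = -51.6°
cos φ = cos(-51.6°) = 0.621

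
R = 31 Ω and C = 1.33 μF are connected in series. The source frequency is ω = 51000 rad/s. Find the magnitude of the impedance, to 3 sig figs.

34.3 Ω

X_C = 1/(ωC) = 14.7 Ω
Z = 31.0 − j14.7 Ω
|Z| = √(31.0² + 14.7²) = 34.3 Ω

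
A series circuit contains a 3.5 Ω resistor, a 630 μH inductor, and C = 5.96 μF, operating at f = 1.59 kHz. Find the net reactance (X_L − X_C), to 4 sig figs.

-10.50 Ω

ω = 2πf = 9990 rad/s
X_L = ωL = 6.294 Ω
X_C = 1/(ωC) = 16.79 Ω
X = 6.294 − 16.79 = -10.50 Ω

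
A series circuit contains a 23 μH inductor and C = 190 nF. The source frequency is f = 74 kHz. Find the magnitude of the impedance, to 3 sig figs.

ω = 2πf = 465000 rad/s
X_L = ωL = 10.7 Ω
X_C = 1/(ωC) = 11.3 Ω
Net reactance X = X_L − X_C = -0.626 Ω
Z = − j0.626 Ω
|Z| = √(0² + 0.626²) = 0.626 Ω

0.626 Ω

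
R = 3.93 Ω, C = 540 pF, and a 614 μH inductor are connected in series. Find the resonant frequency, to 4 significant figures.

276.4 kHz

ω₀ = 1/√(LC) = 1/√(0.000614 × 5.4e-10) = 1.737e+06 rad/s
f₀ = ω₀/(2π) = 276.4 kHz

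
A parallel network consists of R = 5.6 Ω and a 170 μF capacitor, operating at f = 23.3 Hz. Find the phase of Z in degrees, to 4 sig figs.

-7.934°

ω = 2πf = 146.4 rad/s
X_C = 1/(ωC) = 40.18 Ω
Parallel: admittances add. Y = 1/R + jωC
Y = (0.1786 + j0.02489) S
|Y| = 0.1803 S → |Z| = 1/|Y| = 5.546 Ω, ∠Z = −∠Y = -7.934°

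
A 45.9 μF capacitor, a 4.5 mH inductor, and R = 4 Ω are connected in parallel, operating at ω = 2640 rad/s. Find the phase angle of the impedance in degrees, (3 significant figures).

X_L = ωL = 11.9 Ω
X_C = 1/(ωC) = 8.25 Ω
Parallel: admittances add. Y = 1/R + 1/(jωL) + jωC
Y = (0.250 + j0.0370) S
|Y| = 0.253 S → |Z| = 1/|Y| = 3.96 Ω, ∠Z = −∠Y = -8.42°

-8.42°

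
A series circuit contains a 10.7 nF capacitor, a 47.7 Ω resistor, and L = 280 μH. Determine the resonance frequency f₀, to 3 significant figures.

91.9 kHz

ω₀ = 1/√(LC) = 1/√(0.00028 × 1.07e-08) = 577700 rad/s
f₀ = ω₀/(2π) = 91.9 kHz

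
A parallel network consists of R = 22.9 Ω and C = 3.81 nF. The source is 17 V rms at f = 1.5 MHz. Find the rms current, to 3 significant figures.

961 mA

ω = 2πf = 9.425e+06 rad/s
X_C = 1/(ωC) = 27.8 Ω
Parallel: admittances add. Y = 1/R + jωC
Y = (0.0437 + j0.0359) S
|Y| = 0.0565 S → |Z| = 1/|Y| = 17.7 Ω, ∠Z = −∠Y = -39.4°
I = V/|Z| = 17/17.7 = 961 mA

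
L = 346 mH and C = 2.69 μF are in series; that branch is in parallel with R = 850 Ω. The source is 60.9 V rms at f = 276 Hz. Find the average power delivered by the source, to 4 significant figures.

4.363 W

ω = 2πf = 1734 rad/s
X_L = ωL = 600.0 Ω
X_C = 1/(ωC) = 214.4 Ω
Branch 1: Z₁ = R = 850.0 Ω
Branch 2 (series LC): Z₂ = j(X_L − X_C) = j385.7 Ω
Parallel: Z = Z₁Z₂/(Z₁+Z₂), |Z| = 351.2 Ω, ∠Z = 65.60°
I = V/|Z| = 173.4 mA
P = VI cos φ = 60.9 × 0.1734 × cos(65.60°) = 4.363 W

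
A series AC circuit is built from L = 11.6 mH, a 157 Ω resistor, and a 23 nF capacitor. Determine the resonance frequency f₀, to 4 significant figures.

9.744 kHz

ω₀ = 1/√(LC) = 1/√(0.0116 × 2.3e-08) = 61220 rad/s
f₀ = ω₀/(2π) = 9.744 kHz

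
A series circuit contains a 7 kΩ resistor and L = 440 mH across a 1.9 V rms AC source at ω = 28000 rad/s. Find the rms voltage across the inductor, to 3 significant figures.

1.65 V

X_L = ωL = 12300 Ω
Z = 7000 + j12300 Ω
|Z| = √(7000² + 12300²) = 14200 Ω
I = V/|Z| = 134 μA
V_L = I·|Z_L| = 0.000134 × 12300 = 1.65 V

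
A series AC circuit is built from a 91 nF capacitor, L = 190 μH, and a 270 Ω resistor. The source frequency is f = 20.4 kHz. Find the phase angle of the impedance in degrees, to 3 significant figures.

ω = 2πf = 128200 rad/s
X_L = ωL = 24.4 Ω
X_C = 1/(ωC) = 85.7 Ω
Net reactance X = X_L − X_C = -61.4 Ω
Z = 270 − j61.4 Ω
|Z| = √(270² + 61.4²) = 277 Ω
∠Z = arctan(-61.4/270) = -12.8°

-12.8°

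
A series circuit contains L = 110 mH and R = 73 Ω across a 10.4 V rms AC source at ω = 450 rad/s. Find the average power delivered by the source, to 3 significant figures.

1.01 W

X_L = ωL = 49.5 Ω
Z = 73.0 + j49.5 Ω
|Z| = √(73.0² + 49.5²) = 88.2 Ω
∠Z = arctan(49.5/73.0) = 34.1°
I = V/|Z| = 118 mA
P = VI cos φ = 10.4 × 0.118 × cos(34.1°) = 1.01 W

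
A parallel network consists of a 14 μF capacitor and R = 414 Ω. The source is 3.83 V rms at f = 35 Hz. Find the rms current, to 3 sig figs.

15.0 mA

ω = 2πf = 219.9 rad/s
X_C = 1/(ωC) = 325 Ω
Parallel: admittances add. Y = 1/R + jωC
Y = (0.00242 + j0.00308) S
|Y| = 0.00391 S → |Z| = 1/|Y| = 256 Ω, ∠Z = −∠Y = -51.9°
I = V/|Z| = 3.83/256 = 15.0 mA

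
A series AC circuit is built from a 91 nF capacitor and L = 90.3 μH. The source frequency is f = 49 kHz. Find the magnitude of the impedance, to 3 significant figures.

ω = 2πf = 307900 rad/s
X_L = ωL = 27.8 Ω
X_C = 1/(ωC) = 35.7 Ω
Net reactance X = X_L − X_C = -7.89 Ω
Z = − j7.89 Ω
|Z| = √(0² + 7.89²) = 7.89 Ω

7.89 Ω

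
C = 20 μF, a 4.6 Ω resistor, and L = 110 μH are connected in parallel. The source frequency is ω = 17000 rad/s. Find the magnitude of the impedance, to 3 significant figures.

X_L = ωL = 1.87 Ω
X_C = 1/(ωC) = 2.94 Ω
Parallel: admittances add. Y = 1/R + 1/(jωL) + jωC
Y = (0.217 − j0.195) S
|Y| = 0.292 S → |Z| = 1/|Y| = 3.43 Ω, ∠Z = −∠Y = 41.9°

3.43 Ω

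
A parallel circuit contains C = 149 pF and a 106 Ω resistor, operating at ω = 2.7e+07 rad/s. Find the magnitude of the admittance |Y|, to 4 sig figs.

10.26 mS

X_C = 1/(ωC) = 248.6 Ω
Parallel: admittances add. Y = 1/R + jωC
Y = (0.009434 + j0.004023) S
|Y| = 0.01026 S → |Z| = 1/|Y| = 97.50 Ω, ∠Z = −∠Y = -23.10°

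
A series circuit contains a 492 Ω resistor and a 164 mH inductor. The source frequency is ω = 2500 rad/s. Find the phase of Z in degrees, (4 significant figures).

X_L = ωL = 410.0 Ω
Z = 492.0 + j410.0 Ω
|Z| = √(492.0² + 410.0²) = 640.4 Ω
∠Z = arctan(410.0/492.0) = 39.81°

39.81°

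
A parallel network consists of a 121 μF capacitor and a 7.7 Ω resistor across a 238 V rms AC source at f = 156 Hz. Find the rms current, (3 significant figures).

ω = 2πf = 980.2 rad/s
X_C = 1/(ωC) = 8.43 Ω
Parallel: admittances add. Y = 1/R + jωC
Y = (0.130 + j0.119) S
|Y| = 0.176 S → |Z| = 1/|Y| = 5.69 Ω, ∠Z = −∠Y = -42.4°
I = V/|Z| = 238/5.69 = 41.9 A

41.9 A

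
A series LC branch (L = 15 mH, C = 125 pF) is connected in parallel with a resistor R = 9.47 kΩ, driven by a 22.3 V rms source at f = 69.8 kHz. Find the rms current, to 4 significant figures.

3.033 mA

ω = 2πf = 438600 rad/s
X_L = ωL = 6578 Ω
X_C = 1/(ωC) = 18240 Ω
Branch 1: Z₁ = R = 9470 Ω
Branch 2 (series LC): Z₂ = j(X_L − X_C) = −j11660 Ω
Parallel: Z = Z₁Z₂/(Z₁+Z₂), |Z| = 7352 Ω, ∠Z = -39.08°
I = V/|Z| = 22.3/7352 = 3.033 mA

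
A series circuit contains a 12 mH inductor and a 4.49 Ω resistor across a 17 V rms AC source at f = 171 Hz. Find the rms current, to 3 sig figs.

ω = 2πf = 1074 rad/s
X_L = ωL = 12.9 Ω
Z = 4.49 + j12.9 Ω
|Z| = √(4.49² + 12.9²) = 13.7 Ω
I = V/|Z| = 17/13.7 = 1.25 A

1.25 A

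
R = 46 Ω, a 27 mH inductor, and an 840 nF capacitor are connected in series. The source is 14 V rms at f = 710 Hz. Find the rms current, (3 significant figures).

91.2 mA

ω = 2πf = 4461 rad/s
X_L = ωL = 120 Ω
X_C = 1/(ωC) = 267 Ω
Net reactance X = X_L − X_C = -146 Ω
Z = 46.0 − j146 Ω
|Z| = √(46.0² + 146²) = 153 Ω
I = V/|Z| = 14/153 = 91.2 mA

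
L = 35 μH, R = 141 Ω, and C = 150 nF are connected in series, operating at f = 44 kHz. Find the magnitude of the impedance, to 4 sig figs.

ω = 2πf = 276500 rad/s
X_L = ωL = 9.676 Ω
X_C = 1/(ωC) = 24.11 Ω
Net reactance X = X_L − X_C = -14.44 Ω
Z = 141.0 − j14.44 Ω
|Z| = √(141.0² + 14.44²) = 141.7 Ω

141.7 Ω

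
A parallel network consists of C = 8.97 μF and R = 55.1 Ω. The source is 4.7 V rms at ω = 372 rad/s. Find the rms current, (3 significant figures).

X_C = 1/(ωC) = 300 Ω
Parallel: admittances add. Y = 1/R + jωC
Y = (0.0181 + j0.00334) S
|Y| = 0.0185 S → |Z| = 1/|Y| = 54.2 Ω, ∠Z = −∠Y = -10.4°
I = V/|Z| = 4.7/54.2 = 86.7 mA

86.7 mA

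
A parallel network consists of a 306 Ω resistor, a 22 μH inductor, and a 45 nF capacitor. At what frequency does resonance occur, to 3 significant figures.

160 kHz

ω₀ = 1/√(LC) = 1/√(2.2e-05 × 4.5e-08) = 1.005e+06 rad/s
f₀ = ω₀/(2π) = 160 kHz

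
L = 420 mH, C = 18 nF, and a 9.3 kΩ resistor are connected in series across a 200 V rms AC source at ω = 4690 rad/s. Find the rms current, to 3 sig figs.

X_L = ωL = 1970 Ω
X_C = 1/(ωC) = 11800 Ω
Net reactance X = X_L − X_C = -9880 Ω
Z = 9300 − j9880 Ω
|Z| = √(9300² + 9880²) = 13600 Ω
I = V/|Z| = 200/13600 = 14.7 mA

14.7 mA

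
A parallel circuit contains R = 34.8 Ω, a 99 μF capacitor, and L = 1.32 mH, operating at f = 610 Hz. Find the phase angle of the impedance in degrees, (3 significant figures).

ω = 2πf = 3833 rad/s
X_L = ωL = 5.06 Ω
X_C = 1/(ωC) = 2.64 Ω
Parallel: admittances add. Y = 1/R + 1/(jωL) + jωC
Y = (0.0287 + j0.182) S
|Y| = 0.184 S → |Z| = 1/|Y| = 5.43 Ω, ∠Z = −∠Y = -81.0°

-81.0°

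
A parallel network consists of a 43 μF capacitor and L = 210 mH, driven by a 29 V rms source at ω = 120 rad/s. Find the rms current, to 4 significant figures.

1.001 A

X_L = ωL = 25.20 Ω
X_C = 1/(ωC) = 193.8 Ω
Parallel: admittances add. Y = 1/(jωL) + jωC
Y = (0 − j0.03452) S
|Y| = 0.03452 S → |Z| = 1/|Y| = 28.97 Ω, ∠Z = −∠Y = 90.00°
I = V/|Z| = 29/28.97 = 1.001 A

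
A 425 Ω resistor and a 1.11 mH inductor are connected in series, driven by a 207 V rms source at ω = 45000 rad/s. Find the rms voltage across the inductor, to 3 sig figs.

24.2 V

X_L = ωL = 50.0 Ω
Z = 425 + j50.0 Ω
|Z| = √(425² + 50.0²) = 428 Ω
I = V/|Z| = 484 mA
V_L = I·|Z_L| = 0.484 × 50.0 = 24.2 V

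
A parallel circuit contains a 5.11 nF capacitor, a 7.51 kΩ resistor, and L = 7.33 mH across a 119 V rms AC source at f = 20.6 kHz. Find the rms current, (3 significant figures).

49.3 mA

ω = 2πf = 129400 rad/s
X_L = ωL = 949 Ω
X_C = 1/(ωC) = 1510 Ω
Parallel: admittances add. Y = 1/R + 1/(jωL) + jωC
Y = (0.000133 − j0.000393) S
|Y| = 0.000415 S → |Z| = 1/|Y| = 2410 Ω, ∠Z = −∠Y = 71.3°
I = V/|Z| = 119/2410 = 49.3 mA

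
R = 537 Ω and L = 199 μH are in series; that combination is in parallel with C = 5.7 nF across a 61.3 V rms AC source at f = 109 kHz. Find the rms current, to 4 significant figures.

ω = 2πf = 684900 rad/s
X_L = ωL = 136.3 Ω
X_C = 1/(ωC) = 256.2 Ω
Branch 1 (R+jX_L): Z₁ = 537.0 + j136.3 Ω, |Z₁| = 554.0 Ω
Branch 2 (−jX_C): Z₂ = −j256.2 Ω
Parallel: Z = Z₁Z₂/(Z₁+Z₂), |Z| = 257.9 Ω, ∠Z = -63.18°
I = V/|Z| = 61.3/257.9 = 237.7 mA

237.7 mA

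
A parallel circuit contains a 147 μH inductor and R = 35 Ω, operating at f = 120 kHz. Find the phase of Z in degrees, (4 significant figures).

17.53°

ω = 2πf = 754000 rad/s
X_L = ωL = 110.8 Ω
Parallel: admittances add. Y = 1/R + 1/(jωL)
Y = (0.02857 − j0.009022) S
|Y| = 0.02996 S → |Z| = 1/|Y| = 33.38 Ω, ∠Z = −∠Y = 17.53°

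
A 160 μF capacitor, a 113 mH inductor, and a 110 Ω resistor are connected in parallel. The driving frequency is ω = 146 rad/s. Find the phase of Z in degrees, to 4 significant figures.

76.29°

X_L = ωL = 16.50 Ω
X_C = 1/(ωC) = 42.81 Ω
Parallel: admittances add. Y = 1/R + 1/(jωL) + jωC
Y = (0.009091 − j0.03725) S
|Y| = 0.03835 S → |Z| = 1/|Y| = 26.08 Ω, ∠Z = −∠Y = 76.29°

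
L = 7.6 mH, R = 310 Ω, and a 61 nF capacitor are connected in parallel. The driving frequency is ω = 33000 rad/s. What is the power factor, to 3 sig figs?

0.853

X_L = ωL = 251 Ω
X_C = 1/(ωC) = 497 Ω
Parallel: admittances add. Y = 1/R + 1/(jωL) + jωC
Y = (0.00323 − j0.00197) S
|Y| = 0.00378 S → |Z| = 1/|Y| = 264 Ω, ∠Z = −∠Y = 31.5°
cos φ = cos(31.5°) = 0.853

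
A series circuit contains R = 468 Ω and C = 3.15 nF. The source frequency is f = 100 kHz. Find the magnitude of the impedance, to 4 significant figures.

688.7 Ω

ω = 2πf = 628300 rad/s
X_C = 1/(ωC) = 505.3 Ω
Z = 468.0 − j505.3 Ω
|Z| = √(468.0² + 505.3²) = 688.7 Ω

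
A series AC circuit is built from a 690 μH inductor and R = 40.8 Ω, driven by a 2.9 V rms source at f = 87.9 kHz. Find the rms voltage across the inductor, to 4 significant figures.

ω = 2πf = 552300 rad/s
X_L = ωL = 381.1 Ω
Z = 40.80 + j381.1 Ω
|Z| = √(40.80² + 381.1²) = 383.3 Ω
I = V/|Z| = 7.567 mA
V_L = I·|Z_L| = 0.007567 × 381.1 = 2.884 V

2.884 V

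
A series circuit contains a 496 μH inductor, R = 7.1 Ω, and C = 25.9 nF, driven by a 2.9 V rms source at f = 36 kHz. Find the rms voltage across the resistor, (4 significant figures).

ω = 2πf = 226200 rad/s
X_L = ωL = 112.2 Ω
X_C = 1/(ωC) = 170.7 Ω
Net reactance X = X_L − X_C = -58.50 Ω
Z = 7.100 − j58.50 Ω
|Z| = √(7.100² + 58.50²) = 58.93 Ω
I = V/|Z| = 49.21 mA
V_R = I·|Z_R| = 0.04921 × 7.100 = 0.3494 V

0.3494 V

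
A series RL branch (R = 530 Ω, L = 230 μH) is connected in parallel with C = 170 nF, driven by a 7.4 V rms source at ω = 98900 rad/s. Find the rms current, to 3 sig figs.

X_L = ωL = 22.7 Ω
X_C = 1/(ωC) = 59.5 Ω
Branch 1 (R+jX_L): Z₁ = 530 + j22.7 Ω, |Z₁| = 530 Ω
Branch 2 (−jX_C): Z₂ = −j59.5 Ω
Parallel: Z = Z₁Z₂/(Z₁+Z₂), |Z| = 59.4 Ω, ∠Z = -83.6°
I = V/|Z| = 7.4/59.4 = 125 mA

125 mA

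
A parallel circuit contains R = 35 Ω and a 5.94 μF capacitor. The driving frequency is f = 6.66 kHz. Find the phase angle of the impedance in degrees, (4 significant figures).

ω = 2πf = 41850 rad/s
X_C = 1/(ωC) = 4.023 Ω
Parallel: admittances add. Y = 1/R + jωC
Y = (0.02857 + j0.2486) S
|Y| = 0.2502 S → |Z| = 1/|Y| = 3.997 Ω, ∠Z = −∠Y = -83.44°

-83.44°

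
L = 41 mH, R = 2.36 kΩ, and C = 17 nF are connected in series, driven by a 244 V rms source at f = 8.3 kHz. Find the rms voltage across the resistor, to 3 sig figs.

224 V

ω = 2πf = 52150 rad/s
X_L = ωL = 2140 Ω
X_C = 1/(ωC) = 1130 Ω
Net reactance X = X_L − X_C = 1010 Ω
Z = 2360 + j1010 Ω
|Z| = √(2360² + 1010²) = 2570 Ω
I = V/|Z| = 95.0 mA
V_R = I·|Z_R| = 0.0950 × 2360 = 224 V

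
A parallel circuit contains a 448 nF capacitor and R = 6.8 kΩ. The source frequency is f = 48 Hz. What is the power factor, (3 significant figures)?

0.736

ω = 2πf = 301.6 rad/s
X_C = 1/(ωC) = 7400 Ω
Parallel: admittances add. Y = 1/R + jωC
Y = (0.000147 + j0.000135) S
|Y| = 0.000200 S → |Z| = 1/|Y| = 5010 Ω, ∠Z = −∠Y = -42.6°
cos φ = cos(-42.6°) = 0.736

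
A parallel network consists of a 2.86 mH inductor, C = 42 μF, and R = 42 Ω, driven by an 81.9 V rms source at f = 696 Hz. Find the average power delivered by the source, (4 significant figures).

159.7 W

ω = 2πf = 4373 rad/s
X_L = ωL = 12.51 Ω
X_C = 1/(ωC) = 5.445 Ω
Parallel: admittances add. Y = 1/R + 1/(jωL) + jωC
Y = (0.02381 + j0.1037) S
|Y| = 0.1064 S → |Z| = 1/|Y| = 9.397 Ω, ∠Z = −∠Y = -77.07°
I = V/|Z| = 8.715 A
P = VI cos φ = 81.9 × 8.715 × cos(-77.07°) = 159.7 W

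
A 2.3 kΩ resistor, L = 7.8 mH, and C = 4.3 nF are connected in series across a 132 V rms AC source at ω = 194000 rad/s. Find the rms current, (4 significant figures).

56.86 mA

X_L = ωL = 1513 Ω
X_C = 1/(ωC) = 1199 Ω
Net reactance X = X_L − X_C = 314.4 Ω
Z = 2300 + j314.4 Ω
|Z| = √(2300² + 314.4²) = 2321 Ω
I = V/|Z| = 132/2321 = 56.86 mA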